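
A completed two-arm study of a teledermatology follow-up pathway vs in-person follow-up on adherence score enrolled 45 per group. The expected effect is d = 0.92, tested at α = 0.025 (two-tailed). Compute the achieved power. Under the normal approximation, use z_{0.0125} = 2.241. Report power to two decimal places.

For two equal groups, power = Φ(d·√(n/2) − z_{α/2}).
d·√(n/2) = 0.92 × √(45/2) = 0.92 × 4.743 = 4.364.
z_β = 4.364 − 2.241 = 2.123.
Power = Φ(2.123) = 0.983.

power ≈ 0.98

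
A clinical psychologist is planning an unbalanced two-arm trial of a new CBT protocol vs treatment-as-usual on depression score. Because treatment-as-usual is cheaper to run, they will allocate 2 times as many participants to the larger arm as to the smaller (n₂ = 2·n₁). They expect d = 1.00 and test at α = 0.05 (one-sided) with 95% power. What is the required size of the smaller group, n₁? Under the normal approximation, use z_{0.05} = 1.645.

With allocation ratio k = n₂/n₁ = 2, Var(x̄₁−x̄₂) = σ²(1/n₁ + 1/(k·n₁)) = σ²·(k+1)/(k·n₁).
So n₁ = (1 + 1/k)·((z_{α} + z_β)/d)² = 1.500 × (3.290/1.00)².
n₁ = 1.500 × 10.82 = 16.2.
Round up: n₁ = 17, giving n₂ = 2 × 17 = 34.

n₁ = 17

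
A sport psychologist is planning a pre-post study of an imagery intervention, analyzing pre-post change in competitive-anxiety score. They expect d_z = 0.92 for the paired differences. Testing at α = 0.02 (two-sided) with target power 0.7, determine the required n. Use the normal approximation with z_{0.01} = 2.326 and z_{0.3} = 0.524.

n = 10 pairs

For a paired (one-sample on differences) test: n = ((z_{α/2} + z_β) / d)².
z_{α/2} + z_β = 2.326 + 0.524 = 2.850.
n = (2.850 / 0.92)² = 3.098² = 9.60.
Round up.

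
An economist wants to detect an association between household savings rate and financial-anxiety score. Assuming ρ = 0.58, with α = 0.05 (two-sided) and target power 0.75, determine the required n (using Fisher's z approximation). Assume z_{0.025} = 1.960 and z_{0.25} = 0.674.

n = 19

Fisher's z: C = ½·ln((1+r)/(1−r)) = ½·ln(3.7619) = 0.6625.
n = ((z_{α/2} + z_β)/C)² + 3.
(1.960 + 0.674) / 0.6625 = 2.634 / 0.6625 = 3.976.
n = 3.976² + 3 = 15.81 + 3 = 18.8.
Round up.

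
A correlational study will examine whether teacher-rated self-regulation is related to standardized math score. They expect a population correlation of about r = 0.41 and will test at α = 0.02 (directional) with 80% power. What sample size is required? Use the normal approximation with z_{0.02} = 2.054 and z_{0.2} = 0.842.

Fisher's z: C = ½·ln((1+r)/(1−r)) = ½·ln(2.3898) = 0.4356.
n = ((z_{α} + z_β)/C)² + 3.
(2.054 + 0.842) / 0.4356 = 2.896 / 0.4356 = 6.648.
n = 6.648² + 3 = 44.20 + 3 = 47.2.
Round up.

n = 48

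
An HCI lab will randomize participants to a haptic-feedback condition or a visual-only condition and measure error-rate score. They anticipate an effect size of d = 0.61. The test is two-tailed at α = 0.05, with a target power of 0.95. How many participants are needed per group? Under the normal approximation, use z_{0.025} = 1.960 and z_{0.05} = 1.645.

For two independent groups with equal n: n = 2·((z_{α/2} + z_β) / d)².
z_{α/2} + z_β = 1.960 + 1.645 = 3.605.
n = 2 × (3.605 / 0.61)² = 2 × 5.910² = 2 × 34.93 = 69.9.
Round up to the next whole participant.

n = 70 per group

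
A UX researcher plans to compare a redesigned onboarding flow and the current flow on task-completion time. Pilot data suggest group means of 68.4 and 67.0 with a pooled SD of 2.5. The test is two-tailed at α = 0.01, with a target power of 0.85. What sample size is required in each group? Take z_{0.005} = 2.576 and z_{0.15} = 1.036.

n = 84 per group

Cohen's d = |M₁ − M₂| / SD_pooled = |68.4 − 67.0| / 2.5 = 1.4 / 2.5 = 0.560.
For two independent groups with equal n: n = 2·((z_{α/2} + z_β) / d)².
z_{α/2} + z_β = 2.576 + 1.036 = 3.612.
n = 2 × (3.612 / 0.560)² = 2 × 6.450² = 2 × 41.60 = 83.2.
Round up to the next whole participant.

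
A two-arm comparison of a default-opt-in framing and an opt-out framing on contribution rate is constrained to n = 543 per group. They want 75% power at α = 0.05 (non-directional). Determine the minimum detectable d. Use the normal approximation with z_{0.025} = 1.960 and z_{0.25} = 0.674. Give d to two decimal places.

For two independent groups of n = 543 each: d_min = (z_{α/2} + z_β)·√(2/n).
z-sum = 1.960 + 0.674 = 2.634.
d_min = 2.634 × √(2/543) = 2.634 × 0.0607 = 0.160.

d_min ≈ 0.16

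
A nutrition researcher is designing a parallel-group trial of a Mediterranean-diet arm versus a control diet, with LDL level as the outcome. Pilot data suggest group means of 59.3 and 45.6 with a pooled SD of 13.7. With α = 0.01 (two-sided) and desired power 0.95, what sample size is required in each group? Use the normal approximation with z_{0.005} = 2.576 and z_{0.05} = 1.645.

n = 36 per group

Cohen's d = |M₁ − M₂| / SD_pooled = |59.3 − 45.6| / 13.7 = 13.7 / 13.7 = 1.000.
For two independent groups with equal n: n = 2·((z_{α/2} + z_β) / d)².
z_{α/2} + z_β = 2.576 + 1.645 = 4.221.
n = 2 × (4.221 / 1.000)² = 2 × 4.221² = 2 × 17.82 = 35.6.
Round up to the next whole participant.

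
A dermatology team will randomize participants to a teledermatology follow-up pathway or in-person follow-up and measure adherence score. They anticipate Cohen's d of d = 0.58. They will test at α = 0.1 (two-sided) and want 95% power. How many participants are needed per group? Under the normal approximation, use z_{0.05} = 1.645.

For two independent groups with equal n: n = 2·((z_{α/2} + z_β) / d)².
z_{α/2} + z_β = 1.645 + 1.645 = 3.290.
n = 2 × (3.290 / 0.58)² = 2 × 5.672² = 2 × 32.18 = 64.4.
Round up to the next whole participant.

n = 65 per group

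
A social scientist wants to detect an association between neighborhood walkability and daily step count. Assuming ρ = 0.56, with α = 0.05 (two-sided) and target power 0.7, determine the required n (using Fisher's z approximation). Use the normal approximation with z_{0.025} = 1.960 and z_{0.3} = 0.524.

Fisher's z: C = ½·ln((1+r)/(1−r)) = ½·ln(3.5455) = 0.6328.
n = ((z_{α/2} + z_β)/C)² + 3.
(1.960 + 0.524) / 0.6328 = 2.484 / 0.6328 = 3.925.
n = 3.925² + 3 = 15.41 + 3 = 18.4.
Round up.

n = 19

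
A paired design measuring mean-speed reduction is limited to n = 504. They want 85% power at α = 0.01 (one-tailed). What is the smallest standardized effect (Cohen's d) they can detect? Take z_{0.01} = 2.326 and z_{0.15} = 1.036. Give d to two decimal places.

For a single sample (or paired design) of n = 504: d_min = (z_{α} + z_β)/√n.
z-sum = 2.326 + 1.036 = 3.362.
d_min = 3.362 / √504 = 3.362 / 22.450 = 0.150.

d_min ≈ 0.15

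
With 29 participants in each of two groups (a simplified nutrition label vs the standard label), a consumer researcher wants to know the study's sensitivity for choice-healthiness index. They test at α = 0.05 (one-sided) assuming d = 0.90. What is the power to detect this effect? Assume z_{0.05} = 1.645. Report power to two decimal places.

power ≈ 0.96

For two equal groups, power = Φ(d·√(n/2) − z_{α}).
d·√(n/2) = 0.90 × √(29/2) = 0.90 × 3.808 = 3.427.
z_β = 3.427 − 1.645 = 1.782.
Power = Φ(1.782) = 0.963.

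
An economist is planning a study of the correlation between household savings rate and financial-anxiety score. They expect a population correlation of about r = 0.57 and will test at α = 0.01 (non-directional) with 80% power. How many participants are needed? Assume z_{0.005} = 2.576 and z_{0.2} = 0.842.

Fisher's z: C = ½·ln((1+r)/(1−r)) = ½·ln(3.6512) = 0.6475.
n = ((z_{α/2} + z_β)/C)² + 3.
(2.576 + 0.842) / 0.6475 = 3.418 / 0.6475 = 5.279.
n = 5.279² + 3 = 27.87 + 3 = 30.9.
Round up.

n = 31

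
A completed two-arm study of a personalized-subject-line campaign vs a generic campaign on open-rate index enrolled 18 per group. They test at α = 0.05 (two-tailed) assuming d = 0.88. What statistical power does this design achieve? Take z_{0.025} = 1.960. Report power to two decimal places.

power ≈ 0.75

For two equal groups, power = Φ(d·√(n/2) − z_{α/2}).
d·√(n/2) = 0.88 × √(18/2) = 0.88 × 3.000 = 2.640.
z_β = 2.640 − 1.960 = 0.680.
Power = Φ(0.680) = 0.752.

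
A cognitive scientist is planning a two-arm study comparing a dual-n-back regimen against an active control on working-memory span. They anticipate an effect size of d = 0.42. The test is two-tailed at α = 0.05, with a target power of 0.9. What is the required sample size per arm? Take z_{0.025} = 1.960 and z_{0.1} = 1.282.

For two independent groups with equal n: n = 2·((z_{α/2} + z_β) / d)².
z_{α/2} + z_β = 1.960 + 1.282 = 3.242.
n = 2 × (3.242 / 0.42)² = 2 × 7.719² = 2 × 59.58 = 119.2.
Round up to the next whole participant.

n = 120 per group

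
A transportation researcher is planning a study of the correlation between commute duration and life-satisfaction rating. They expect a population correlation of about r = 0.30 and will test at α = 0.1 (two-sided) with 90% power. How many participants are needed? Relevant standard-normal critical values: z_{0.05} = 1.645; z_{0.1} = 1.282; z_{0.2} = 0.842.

n = 93

Fisher's z: C = ½·ln((1+r)/(1−r)) = ½·ln(1.8571) = 0.3095.
n = ((z_{α/2} + z_β)/C)² + 3.
(1.645 + 1.282) / 0.3095 = 2.927 / 0.3095 = 9.457.
n = 9.457² + 3 = 89.44 + 3 = 92.4.
Round up.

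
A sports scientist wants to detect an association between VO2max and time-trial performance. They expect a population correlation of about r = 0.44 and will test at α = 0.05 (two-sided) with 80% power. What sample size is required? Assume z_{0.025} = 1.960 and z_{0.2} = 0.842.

Fisher's z: C = ½·ln((1+r)/(1−r)) = ½·ln(2.5714) = 0.4722.
n = ((z_{α/2} + z_β)/C)² + 3.
(1.960 + 0.842) / 0.4722 = 2.802 / 0.4722 = 5.934.
n = 5.934² + 3 = 35.21 + 3 = 38.2.
Round up.

n = 39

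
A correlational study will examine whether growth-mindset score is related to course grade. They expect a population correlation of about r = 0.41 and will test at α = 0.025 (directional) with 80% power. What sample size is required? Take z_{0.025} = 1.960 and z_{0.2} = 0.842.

n = 45

Fisher's z: C = ½·ln((1+r)/(1−r)) = ½·ln(2.3898) = 0.4356.
n = ((z_{α} + z_β)/C)² + 3.
(1.960 + 0.842) / 0.4356 = 2.802 / 0.4356 = 6.433.
n = 6.433² + 3 = 41.38 + 3 = 44.4.
Round up.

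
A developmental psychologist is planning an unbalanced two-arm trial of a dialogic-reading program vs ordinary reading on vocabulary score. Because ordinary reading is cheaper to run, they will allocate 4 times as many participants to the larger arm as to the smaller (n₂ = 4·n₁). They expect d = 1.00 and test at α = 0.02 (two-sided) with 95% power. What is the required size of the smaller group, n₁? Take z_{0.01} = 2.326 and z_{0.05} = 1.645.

With allocation ratio k = n₂/n₁ = 4, Var(x̄₁−x̄₂) = σ²(1/n₁ + 1/(k·n₁)) = σ²·(k+1)/(k·n₁).
So n₁ = (1 + 1/k)·((z_{α/2} + z_β)/d)² = 1.250 × (3.971/1.00)².
n₁ = 1.250 × 15.77 = 19.7.
Round up: n₁ = 20, giving n₂ = 4 × 20 = 80.

n₁ = 20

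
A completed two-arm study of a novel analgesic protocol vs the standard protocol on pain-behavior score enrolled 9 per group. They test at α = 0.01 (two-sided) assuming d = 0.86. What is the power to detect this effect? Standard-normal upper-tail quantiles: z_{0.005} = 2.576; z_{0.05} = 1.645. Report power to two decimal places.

For two equal groups, power = Φ(d·√(n/2) − z_{α/2}).
d·√(n/2) = 0.86 × √(9/2) = 0.86 × 2.121 = 1.824.
z_β = 1.824 − 2.576 = -0.752.
Power = Φ(-0.752) = 0.226.

power ≈ 0.23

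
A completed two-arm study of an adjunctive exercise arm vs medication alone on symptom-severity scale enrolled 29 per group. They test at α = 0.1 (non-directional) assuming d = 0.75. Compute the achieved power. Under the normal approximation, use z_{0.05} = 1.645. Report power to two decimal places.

power ≈ 0.89

For two equal groups, power = Φ(d·√(n/2) − z_{α/2}).
d·√(n/2) = 0.75 × √(29/2) = 0.75 × 3.808 = 2.856.
z_β = 2.856 − 1.645 = 1.211.
Power = Φ(1.211) = 0.887.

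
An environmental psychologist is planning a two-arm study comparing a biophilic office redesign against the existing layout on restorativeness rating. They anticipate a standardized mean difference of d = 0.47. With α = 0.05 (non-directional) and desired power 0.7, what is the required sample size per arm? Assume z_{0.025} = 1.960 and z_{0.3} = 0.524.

For two independent groups with equal n: n = 2·((z_{α/2} + z_β) / d)².
z_{α/2} + z_β = 1.960 + 0.524 = 2.484.
n = 2 × (2.484 / 0.47)² = 2 × 5.285² = 2 × 27.93 = 55.9.
Round up to the next whole participant.

n = 56 per group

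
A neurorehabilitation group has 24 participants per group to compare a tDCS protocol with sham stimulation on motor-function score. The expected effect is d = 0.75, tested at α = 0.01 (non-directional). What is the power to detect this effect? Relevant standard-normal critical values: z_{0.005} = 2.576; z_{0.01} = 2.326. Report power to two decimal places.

power ≈ 0.51

For two equal groups, power = Φ(d·√(n/2) − z_{α/2}).
d·√(n/2) = 0.75 × √(24/2) = 0.75 × 3.464 = 2.598.
z_β = 2.598 − 2.576 = 0.022.
Power = Φ(0.022) = 0.509.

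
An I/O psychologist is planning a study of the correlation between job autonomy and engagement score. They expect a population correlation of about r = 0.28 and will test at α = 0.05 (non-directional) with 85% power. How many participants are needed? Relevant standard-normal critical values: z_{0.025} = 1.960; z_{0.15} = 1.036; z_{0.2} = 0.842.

Fisher's z: C = ½·ln((1+r)/(1−r)) = ½·ln(1.7778) = 0.2877.
n = ((z_{α/2} + z_β)/C)² + 3.
(1.960 + 1.036) / 0.2877 = 2.996 / 0.2877 = 10.414.
n = 10.414² + 3 = 108.44 + 3 = 111.4.
Round up.

n = 112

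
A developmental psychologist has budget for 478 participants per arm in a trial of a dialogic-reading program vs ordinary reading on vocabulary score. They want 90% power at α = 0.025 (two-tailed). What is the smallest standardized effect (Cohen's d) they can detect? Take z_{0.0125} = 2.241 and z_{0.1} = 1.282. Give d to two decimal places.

For two independent groups of n = 478 each: d_min = (z_{α/2} + z_β)·√(2/n).
z-sum = 2.241 + 1.282 = 3.523.
d_min = 3.523 × √(2/478) = 3.523 × 0.0647 = 0.228.

d_min ≈ 0.23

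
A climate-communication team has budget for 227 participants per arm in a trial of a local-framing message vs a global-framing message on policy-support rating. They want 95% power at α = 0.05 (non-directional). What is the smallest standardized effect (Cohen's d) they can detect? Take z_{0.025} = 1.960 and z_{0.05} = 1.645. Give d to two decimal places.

d_min ≈ 0.34

For two independent groups of n = 227 each: d_min = (z_{α/2} + z_β)·√(2/n).
z-sum = 1.960 + 1.645 = 3.605.
d_min = 3.605 × √(2/227) = 3.605 × 0.0939 = 0.338.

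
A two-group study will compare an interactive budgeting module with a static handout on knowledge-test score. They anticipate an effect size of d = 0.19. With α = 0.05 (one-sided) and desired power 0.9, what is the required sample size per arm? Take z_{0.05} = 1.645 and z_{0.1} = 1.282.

For two independent groups with equal n: n = 2·((z_{α} + z_β) / d)².
z_{α} + z_β = 1.645 + 1.282 = 2.927.
n = 2 × (2.927 / 0.19)² = 2 × 15.405² = 2 × 237.32 = 474.6.
Round up to the next whole participant.

n = 475 per group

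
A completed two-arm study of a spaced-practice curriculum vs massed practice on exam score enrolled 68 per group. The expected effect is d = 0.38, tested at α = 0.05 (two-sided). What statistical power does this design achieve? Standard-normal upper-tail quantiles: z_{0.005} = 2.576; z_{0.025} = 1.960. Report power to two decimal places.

power ≈ 0.60

For two equal groups, power = Φ(d·√(n/2) − z_{α/2}).
d·√(n/2) = 0.38 × √(68/2) = 0.38 × 5.831 = 2.216.
z_β = 2.216 − 1.960 = 0.256.
Power = Φ(0.256) = 0.601.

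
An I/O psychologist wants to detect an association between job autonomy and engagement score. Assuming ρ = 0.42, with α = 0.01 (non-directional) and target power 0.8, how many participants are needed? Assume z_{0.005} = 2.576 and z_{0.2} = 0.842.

Fisher's z: C = ½·ln((1+r)/(1−r)) = ½·ln(2.4483) = 0.4477.
n = ((z_{α/2} + z_β)/C)² + 3.
(2.576 + 0.842) / 0.4477 = 3.418 / 0.4477 = 7.635.
n = 7.635² + 3 = 58.29 + 3 = 61.3.
Round up.

n = 62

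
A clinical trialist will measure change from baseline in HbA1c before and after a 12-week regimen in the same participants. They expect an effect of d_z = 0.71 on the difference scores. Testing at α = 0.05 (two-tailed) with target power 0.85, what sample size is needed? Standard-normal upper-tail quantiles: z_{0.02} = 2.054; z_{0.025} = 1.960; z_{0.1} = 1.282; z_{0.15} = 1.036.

n = 18 pairs

For a paired (one-sample on differences) test: n = ((z_{α/2} + z_β) / d)².
z_{α/2} + z_β = 1.960 + 1.036 = 2.996.
n = (2.996 / 0.71)² = 4.220² = 17.81.
Round up.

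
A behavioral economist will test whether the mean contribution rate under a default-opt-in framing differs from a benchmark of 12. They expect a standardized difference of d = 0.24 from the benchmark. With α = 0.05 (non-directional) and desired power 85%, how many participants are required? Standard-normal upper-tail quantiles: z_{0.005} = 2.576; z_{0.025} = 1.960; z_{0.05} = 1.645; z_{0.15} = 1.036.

n = 156

For a one-sample test: n = ((z_{α/2} + z_β) / d)².
z_{α/2} + z_β = 1.960 + 1.036 = 2.996.
n = (2.996 / 0.24)² = 12.483² = 155.83.
Round up.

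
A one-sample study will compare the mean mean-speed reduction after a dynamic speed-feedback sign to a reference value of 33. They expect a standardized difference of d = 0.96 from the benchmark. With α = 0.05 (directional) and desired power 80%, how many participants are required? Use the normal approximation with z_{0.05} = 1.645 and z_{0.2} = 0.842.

n = 7

For a one-sample test: n = ((z_{α} + z_β) / d)².
z_{α} + z_β = 1.645 + 0.842 = 2.487.
n = (2.487 / 0.96)² = 2.591² = 6.71.
Round up.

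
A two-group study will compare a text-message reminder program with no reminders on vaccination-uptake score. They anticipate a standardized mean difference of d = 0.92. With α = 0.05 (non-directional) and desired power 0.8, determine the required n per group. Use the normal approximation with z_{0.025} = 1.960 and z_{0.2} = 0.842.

n = 19 per group

For two independent groups with equal n: n = 2·((z_{α/2} + z_β) / d)².
z_{α/2} + z_β = 1.960 + 0.842 = 2.802.
n = 2 × (2.802 / 0.92)² = 2 × 3.046² = 2 × 9.28 = 18.6.
Round up to the next whole participant.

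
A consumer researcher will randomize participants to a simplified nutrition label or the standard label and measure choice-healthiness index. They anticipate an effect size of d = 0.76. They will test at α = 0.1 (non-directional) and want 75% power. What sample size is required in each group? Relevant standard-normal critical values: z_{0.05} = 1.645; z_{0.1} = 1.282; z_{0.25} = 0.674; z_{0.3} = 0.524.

For two independent groups with equal n: n = 2·((z_{α/2} + z_β) / d)².
z_{α/2} + z_β = 1.645 + 0.674 = 2.319.
n = 2 × (2.319 / 0.76)² = 2 × 3.051² = 2 × 9.31 = 18.6.
Round up to the next whole participant.

n = 19 per group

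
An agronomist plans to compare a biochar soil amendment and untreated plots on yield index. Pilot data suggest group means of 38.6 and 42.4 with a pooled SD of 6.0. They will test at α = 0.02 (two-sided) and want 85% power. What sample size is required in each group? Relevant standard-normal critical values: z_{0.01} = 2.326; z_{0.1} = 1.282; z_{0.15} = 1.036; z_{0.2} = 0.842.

Cohen's d = |M₁ − M₂| / SD_pooled = |38.6 − 42.4| / 6.0 = 3.8 / 6.0 = 0.633.
For two independent groups with equal n: n = 2·((z_{α/2} + z_β) / d)².
z_{α/2} + z_β = 2.326 + 1.036 = 3.362.
n = 2 × (3.362 / 0.633)² = 2 × 5.311² = 2 × 28.21 = 56.4.
Round up to the next whole participant.

n = 57 per group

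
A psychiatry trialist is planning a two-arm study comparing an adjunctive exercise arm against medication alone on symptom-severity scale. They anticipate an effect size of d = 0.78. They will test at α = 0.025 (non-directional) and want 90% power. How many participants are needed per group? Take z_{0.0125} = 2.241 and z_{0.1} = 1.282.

For two independent groups with equal n: n = 2·((z_{α/2} + z_β) / d)².
z_{α/2} + z_β = 2.241 + 1.282 = 3.523.
n = 2 × (3.523 / 0.78)² = 2 × 4.517² = 2 × 20.40 = 40.8.
Round up to the next whole participant.

n = 41 per group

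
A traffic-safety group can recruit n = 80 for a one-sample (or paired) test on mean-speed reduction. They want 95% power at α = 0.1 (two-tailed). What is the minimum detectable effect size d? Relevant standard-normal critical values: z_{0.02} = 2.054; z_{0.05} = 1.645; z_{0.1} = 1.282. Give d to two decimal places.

For a single sample (or paired design) of n = 80: d_min = (z_{α/2} + z_β)/√n.
z-sum = 1.645 + 1.645 = 3.290.
d_min = 3.290 / √80 = 3.290 / 8.944 = 0.368.

d_min ≈ 0.37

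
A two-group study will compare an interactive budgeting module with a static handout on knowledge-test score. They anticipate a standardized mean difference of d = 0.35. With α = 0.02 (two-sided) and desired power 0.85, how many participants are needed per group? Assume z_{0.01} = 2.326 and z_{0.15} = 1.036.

For two independent groups with equal n: n = 2·((z_{α/2} + z_β) / d)².
z_{α/2} + z_β = 2.326 + 1.036 = 3.362.
n = 2 × (3.362 / 0.35)² = 2 × 9.606² = 2 × 92.27 = 184.5.
Round up to the next whole participant.

n = 185 per group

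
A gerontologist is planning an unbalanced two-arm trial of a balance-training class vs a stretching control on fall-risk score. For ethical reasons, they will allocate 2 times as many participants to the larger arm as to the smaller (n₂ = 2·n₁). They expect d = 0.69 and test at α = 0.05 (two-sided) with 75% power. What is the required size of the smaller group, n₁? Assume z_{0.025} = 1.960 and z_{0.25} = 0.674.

With allocation ratio k = n₂/n₁ = 2, Var(x̄₁−x̄₂) = σ²(1/n₁ + 1/(k·n₁)) = σ²·(k+1)/(k·n₁).
So n₁ = (1 + 1/k)·((z_{α/2} + z_β)/d)² = 1.500 × (2.634/0.69)².
n₁ = 1.500 × 14.57 = 21.9.
Round up: n₁ = 22, giving n₂ = 2 × 22 = 44.

n₁ = 22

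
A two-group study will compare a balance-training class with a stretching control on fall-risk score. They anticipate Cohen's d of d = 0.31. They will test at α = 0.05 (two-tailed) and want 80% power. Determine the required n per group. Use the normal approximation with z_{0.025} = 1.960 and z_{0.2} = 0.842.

n = 164 per group

For two independent groups with equal n: n = 2·((z_{α/2} + z_β) / d)².
z_{α/2} + z_β = 1.960 + 0.842 = 2.802.
n = 2 × (2.802 / 0.31)² = 2 × 9.039² = 2 × 81.70 = 163.4.
Round up to the next whole participant.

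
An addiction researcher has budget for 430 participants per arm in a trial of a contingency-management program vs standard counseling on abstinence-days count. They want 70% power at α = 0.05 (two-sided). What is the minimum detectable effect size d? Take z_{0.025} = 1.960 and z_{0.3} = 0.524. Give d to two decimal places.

d_min ≈ 0.17

For two independent groups of n = 430 each: d_min = (z_{α/2} + z_β)·√(2/n).
z-sum = 1.960 + 0.524 = 2.484.
d_min = 2.484 × √(2/430) = 2.484 × 0.0682 = 0.169.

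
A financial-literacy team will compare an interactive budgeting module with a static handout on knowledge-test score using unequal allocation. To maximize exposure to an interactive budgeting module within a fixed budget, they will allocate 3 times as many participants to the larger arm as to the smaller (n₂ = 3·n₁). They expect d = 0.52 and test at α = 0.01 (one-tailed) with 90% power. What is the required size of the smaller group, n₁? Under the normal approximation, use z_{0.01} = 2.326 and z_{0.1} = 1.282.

n₁ = 65

With allocation ratio k = n₂/n₁ = 3, Var(x̄₁−x̄₂) = σ²(1/n₁ + 1/(k·n₁)) = σ²·(k+1)/(k·n₁).
So n₁ = (1 + 1/k)·((z_{α} + z_β)/d)² = 1.333 × (3.608/0.52)².
n₁ = 1.333 × 48.14 = 64.2.
Round up: n₁ = 65, giving n₂ = 3 × 65 = 195.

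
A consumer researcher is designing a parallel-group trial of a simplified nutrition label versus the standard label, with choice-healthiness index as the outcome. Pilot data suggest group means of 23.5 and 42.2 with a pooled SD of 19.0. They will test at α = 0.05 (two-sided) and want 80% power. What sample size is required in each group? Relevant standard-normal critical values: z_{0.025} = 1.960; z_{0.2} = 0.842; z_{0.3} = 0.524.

n = 17 per group

Cohen's d = |M₁ − M₂| / SD_pooled = |23.5 − 42.2| / 19.0 = 18.7 / 19.0 = 0.984.
For two independent groups with equal n: n = 2·((z_{α/2} + z_β) / d)².
z_{α/2} + z_β = 1.960 + 0.842 = 2.802.
n = 2 × (2.802 / 0.984)² = 2 × 2.848² = 2 × 8.11 = 16.2.
Round up to the next whole participant.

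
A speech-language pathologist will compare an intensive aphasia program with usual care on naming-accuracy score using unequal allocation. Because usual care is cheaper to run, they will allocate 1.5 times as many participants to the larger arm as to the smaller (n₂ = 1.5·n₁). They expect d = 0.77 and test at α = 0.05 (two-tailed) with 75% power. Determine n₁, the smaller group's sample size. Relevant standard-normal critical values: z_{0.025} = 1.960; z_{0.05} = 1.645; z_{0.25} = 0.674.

n₁ = 20

With allocation ratio k = n₂/n₁ = 1.5, Var(x̄₁−x̄₂) = σ²(1/n₁ + 1/(k·n₁)) = σ²·(k+1)/(k·n₁).
So n₁ = (1 + 1/k)·((z_{α/2} + z_β)/d)² = 1.667 × (2.634/0.77)².
n₁ = 1.667 × 11.70 = 19.5.
Round up: n₁ = 20, giving n₂ = 1.5 × 20 = 30.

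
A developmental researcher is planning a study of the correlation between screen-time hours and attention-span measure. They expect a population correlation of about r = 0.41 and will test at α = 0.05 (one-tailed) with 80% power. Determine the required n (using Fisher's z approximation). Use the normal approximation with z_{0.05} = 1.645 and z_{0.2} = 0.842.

Fisher's z: C = ½·ln((1+r)/(1−r)) = ½·ln(2.3898) = 0.4356.
n = ((z_{α} + z_β)/C)² + 3.
(1.645 + 0.842) / 0.4356 = 2.487 / 0.4356 = 5.709.
n = 5.709² + 3 = 32.60 + 3 = 35.6.
Round up.

n = 36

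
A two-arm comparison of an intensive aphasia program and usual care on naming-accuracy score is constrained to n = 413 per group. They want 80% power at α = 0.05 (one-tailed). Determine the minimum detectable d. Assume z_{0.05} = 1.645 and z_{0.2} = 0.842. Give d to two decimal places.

d_min ≈ 0.17

For two independent groups of n = 413 each: d_min = (z_{α} + z_β)·√(2/n).
z-sum = 1.645 + 0.842 = 2.487.
d_min = 2.487 × √(2/413) = 2.487 × 0.0696 = 0.173.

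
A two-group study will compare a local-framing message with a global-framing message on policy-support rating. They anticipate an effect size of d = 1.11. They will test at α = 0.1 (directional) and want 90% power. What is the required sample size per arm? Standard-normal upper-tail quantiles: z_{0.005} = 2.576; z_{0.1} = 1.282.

n = 11 per group

For two independent groups with equal n: n = 2·((z_{α} + z_β) / d)².
z_{α} + z_β = 1.282 + 1.282 = 2.564.
n = 2 × (2.564 / 1.11)² = 2 × 2.310² = 2 × 5.34 = 10.7.
Round up to the next whole participant.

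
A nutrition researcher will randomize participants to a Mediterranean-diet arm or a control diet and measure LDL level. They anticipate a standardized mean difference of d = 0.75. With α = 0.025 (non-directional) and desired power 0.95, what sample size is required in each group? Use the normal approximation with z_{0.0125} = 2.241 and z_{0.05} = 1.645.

For two independent groups with equal n: n = 2·((z_{α/2} + z_β) / d)².
z_{α/2} + z_β = 2.241 + 1.645 = 3.886.
n = 2 × (3.886 / 0.75)² = 2 × 5.181² = 2 × 26.85 = 53.7.
Round up to the next whole participant.

n = 54 per group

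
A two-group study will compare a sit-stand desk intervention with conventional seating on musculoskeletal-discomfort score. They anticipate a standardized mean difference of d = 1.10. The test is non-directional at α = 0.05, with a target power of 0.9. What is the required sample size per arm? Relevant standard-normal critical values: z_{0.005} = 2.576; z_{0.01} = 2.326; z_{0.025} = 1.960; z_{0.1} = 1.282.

n = 18 per group

For two independent groups with equal n: n = 2·((z_{α/2} + z_β) / d)².
z_{α/2} + z_β = 1.960 + 1.282 = 3.242.
n = 2 × (3.242 / 1.10)² = 2 × 2.947² = 2 × 8.69 = 17.4.
Round up to the next whole participant.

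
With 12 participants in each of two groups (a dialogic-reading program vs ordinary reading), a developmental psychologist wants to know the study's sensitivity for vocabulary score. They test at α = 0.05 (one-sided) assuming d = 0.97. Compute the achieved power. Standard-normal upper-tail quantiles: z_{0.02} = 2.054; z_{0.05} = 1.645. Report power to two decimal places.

power ≈ 0.77

For two equal groups, power = Φ(d·√(n/2) − z_{α}).
d·√(n/2) = 0.97 × √(12/2) = 0.97 × 2.449 = 2.376.
z_β = 2.376 − 1.645 = 0.731.
Power = Φ(0.731) = 0.768.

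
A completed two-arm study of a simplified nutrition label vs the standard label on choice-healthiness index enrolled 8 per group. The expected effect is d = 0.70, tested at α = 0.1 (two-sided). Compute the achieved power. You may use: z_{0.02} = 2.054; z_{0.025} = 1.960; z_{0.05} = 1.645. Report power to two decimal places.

For two equal groups, power = Φ(d·√(n/2) − z_{α/2}).
d·√(n/2) = 0.70 × √(8/2) = 0.70 × 2.000 = 1.400.
z_β = 1.400 − 1.645 = -0.245.
Power = Φ(-0.245) = 0.403.

power ≈ 0.40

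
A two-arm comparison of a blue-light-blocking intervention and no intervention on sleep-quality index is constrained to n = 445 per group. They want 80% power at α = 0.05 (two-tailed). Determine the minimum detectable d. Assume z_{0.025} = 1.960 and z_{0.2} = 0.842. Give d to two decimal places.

d_min ≈ 0.19

For two independent groups of n = 445 each: d_min = (z_{α/2} + z_β)·√(2/n).
z-sum = 1.960 + 0.842 = 2.802.
d_min = 2.802 × √(2/445) = 2.802 × 0.0670 = 0.188.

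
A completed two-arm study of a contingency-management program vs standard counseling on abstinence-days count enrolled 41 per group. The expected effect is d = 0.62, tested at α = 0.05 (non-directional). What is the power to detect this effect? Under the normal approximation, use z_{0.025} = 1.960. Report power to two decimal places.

power ≈ 0.80

For two equal groups, power = Φ(d·√(n/2) − z_{α/2}).
d·√(n/2) = 0.62 × √(41/2) = 0.62 × 4.528 = 2.807.
z_β = 2.807 − 1.960 = 0.847.
Power = Φ(0.847) = 0.802.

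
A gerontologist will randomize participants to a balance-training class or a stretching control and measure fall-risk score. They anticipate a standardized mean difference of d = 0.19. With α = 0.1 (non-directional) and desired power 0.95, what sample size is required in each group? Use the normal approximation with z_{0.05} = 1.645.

n = 600 per group

For two independent groups with equal n: n = 2·((z_{α/2} + z_β) / d)².
z_{α/2} + z_β = 1.645 + 1.645 = 3.290.
n = 2 × (3.290 / 0.19)² = 2 × 17.316² = 2 × 299.84 = 599.7.
Round up to the next whole participant.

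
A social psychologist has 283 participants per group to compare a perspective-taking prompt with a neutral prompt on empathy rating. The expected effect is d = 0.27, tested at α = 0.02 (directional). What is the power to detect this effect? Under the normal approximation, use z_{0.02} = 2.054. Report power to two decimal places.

power ≈ 0.88

For two equal groups, power = Φ(d·√(n/2) − z_{α}).
d·√(n/2) = 0.27 × √(283/2) = 0.27 × 11.895 = 3.212.
z_β = 3.212 − 2.054 = 1.158.
Power = Φ(1.158) = 0.877.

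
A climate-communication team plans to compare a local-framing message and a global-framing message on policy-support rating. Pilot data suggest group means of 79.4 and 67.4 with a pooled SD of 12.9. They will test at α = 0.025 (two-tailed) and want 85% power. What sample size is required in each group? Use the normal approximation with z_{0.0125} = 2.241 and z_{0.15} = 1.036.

n = 25 per group

Cohen's d = |M₁ − M₂| / SD_pooled = |79.4 − 67.4| / 12.9 = 12.0 / 12.9 = 0.930.
For two independent groups with equal n: n = 2·((z_{α/2} + z_β) / d)².
z_{α/2} + z_β = 2.241 + 1.036 = 3.277.
n = 2 × (3.277 / 0.930)² = 2 × 3.524² = 2 × 12.42 = 24.8.
Round up to the next whole participant.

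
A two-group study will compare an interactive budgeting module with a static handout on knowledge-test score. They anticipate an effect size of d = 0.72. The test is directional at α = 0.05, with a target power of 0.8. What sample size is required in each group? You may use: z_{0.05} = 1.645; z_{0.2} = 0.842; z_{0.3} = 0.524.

n = 24 per group

For two independent groups with equal n: n = 2·((z_{α} + z_β) / d)².
z_{α} + z_β = 1.645 + 0.842 = 2.487.
n = 2 × (2.487 / 0.72)² = 2 × 3.454² = 2 × 11.93 = 23.9.
Round up to the next whole participant.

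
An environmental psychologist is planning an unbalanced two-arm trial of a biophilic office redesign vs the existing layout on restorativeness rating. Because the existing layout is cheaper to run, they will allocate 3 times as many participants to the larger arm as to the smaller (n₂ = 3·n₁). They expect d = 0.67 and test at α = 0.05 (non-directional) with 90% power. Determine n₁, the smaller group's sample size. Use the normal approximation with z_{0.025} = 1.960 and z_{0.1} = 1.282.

With allocation ratio k = n₂/n₁ = 3, Var(x̄₁−x̄₂) = σ²(1/n₁ + 1/(k·n₁)) = σ²·(k+1)/(k·n₁).
So n₁ = (1 + 1/k)·((z_{α/2} + z_β)/d)² = 1.333 × (3.242/0.67)².
n₁ = 1.333 × 23.41 = 31.2.
Round up: n₁ = 32, giving n₂ = 3 × 32 = 96.

n₁ = 32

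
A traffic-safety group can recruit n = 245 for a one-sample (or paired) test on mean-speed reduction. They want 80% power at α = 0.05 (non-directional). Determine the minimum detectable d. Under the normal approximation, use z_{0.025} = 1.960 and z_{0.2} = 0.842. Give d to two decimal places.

d_min ≈ 0.18

For a single sample (or paired design) of n = 245: d_min = (z_{α/2} + z_β)/√n.
z-sum = 1.960 + 0.842 = 2.802.
d_min = 2.802 / √245 = 2.802 / 15.652 = 0.179.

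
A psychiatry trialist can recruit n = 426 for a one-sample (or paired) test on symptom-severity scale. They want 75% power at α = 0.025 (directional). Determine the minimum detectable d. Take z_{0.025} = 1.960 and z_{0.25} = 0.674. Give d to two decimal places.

For a single sample (or paired design) of n = 426: d_min = (z_{α} + z_β)/√n.
z-sum = 1.960 + 0.674 = 2.634.
d_min = 2.634 / √426 = 2.634 / 20.640 = 0.128.

d_min ≈ 0.13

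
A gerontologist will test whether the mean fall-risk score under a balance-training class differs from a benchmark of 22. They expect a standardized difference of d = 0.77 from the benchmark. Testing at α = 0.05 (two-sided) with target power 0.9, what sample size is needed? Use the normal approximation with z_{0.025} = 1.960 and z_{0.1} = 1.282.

For a one-sample test: n = ((z_{α/2} + z_β) / d)².
z_{α/2} + z_β = 1.960 + 1.282 = 3.242.
n = (3.242 / 0.77)² = 4.210² = 17.73.
Round up.

n = 18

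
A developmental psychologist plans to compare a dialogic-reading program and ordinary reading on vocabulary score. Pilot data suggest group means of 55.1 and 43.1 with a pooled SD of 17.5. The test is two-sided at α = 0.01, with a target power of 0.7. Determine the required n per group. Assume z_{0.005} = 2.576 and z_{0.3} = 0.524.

n = 41 per group

Cohen's d = |M₁ − M₂| / SD_pooled = |55.1 − 43.1| / 17.5 = 12.0 / 17.5 = 0.686.
For two independent groups with equal n: n = 2·((z_{α/2} + z_β) / d)².
z_{α/2} + z_β = 2.576 + 0.524 = 3.100.
n = 2 × (3.100 / 0.686)² = 2 × 4.519² = 2 × 20.42 = 40.8.
Round up to the next whole participant.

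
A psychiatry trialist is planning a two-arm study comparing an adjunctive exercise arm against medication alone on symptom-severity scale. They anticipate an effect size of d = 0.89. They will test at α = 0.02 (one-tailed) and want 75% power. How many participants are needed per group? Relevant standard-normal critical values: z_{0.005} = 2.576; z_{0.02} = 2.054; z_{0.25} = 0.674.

For two independent groups with equal n: n = 2·((z_{α} + z_β) / d)².
z_{α} + z_β = 2.054 + 0.674 = 2.728.
n = 2 × (2.728 / 0.89)² = 2 × 3.065² = 2 × 9.40 = 18.8.
Round up to the next whole participant.

n = 19 per group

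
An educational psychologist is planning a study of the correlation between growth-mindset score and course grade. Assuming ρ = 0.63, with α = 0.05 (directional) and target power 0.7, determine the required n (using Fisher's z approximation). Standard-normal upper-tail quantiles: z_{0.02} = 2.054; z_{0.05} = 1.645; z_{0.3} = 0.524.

n = 12

Fisher's z: C = ½·ln((1+r)/(1−r)) = ½·ln(4.4054) = 0.7414.
n = ((z_{α} + z_β)/C)² + 3.
(1.645 + 0.524) / 0.7414 = 2.169 / 0.7414 = 2.926.
n = 2.926² + 3 = 8.56 + 3 = 11.6.
Round up.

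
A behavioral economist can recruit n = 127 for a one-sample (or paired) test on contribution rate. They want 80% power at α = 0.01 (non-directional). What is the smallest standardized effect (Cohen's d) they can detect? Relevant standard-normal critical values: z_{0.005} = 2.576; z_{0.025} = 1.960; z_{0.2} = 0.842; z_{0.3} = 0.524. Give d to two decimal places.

For a single sample (or paired design) of n = 127: d_min = (z_{α/2} + z_β)/√n.
z-sum = 2.576 + 0.842 = 3.418.
d_min = 3.418 / √127 = 3.418 / 11.269 = 0.303.

d_min ≈ 0.30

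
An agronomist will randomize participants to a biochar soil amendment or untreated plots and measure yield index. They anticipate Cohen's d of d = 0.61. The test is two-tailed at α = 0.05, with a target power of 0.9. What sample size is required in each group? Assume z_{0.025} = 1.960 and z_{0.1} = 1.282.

For two independent groups with equal n: n = 2·((z_{α/2} + z_β) / d)².
z_{α/2} + z_β = 1.960 + 1.282 = 3.242.
n = 2 × (3.242 / 0.61)² = 2 × 5.315² = 2 × 28.25 = 56.5.
Round up to the next whole participant.

n = 57 per group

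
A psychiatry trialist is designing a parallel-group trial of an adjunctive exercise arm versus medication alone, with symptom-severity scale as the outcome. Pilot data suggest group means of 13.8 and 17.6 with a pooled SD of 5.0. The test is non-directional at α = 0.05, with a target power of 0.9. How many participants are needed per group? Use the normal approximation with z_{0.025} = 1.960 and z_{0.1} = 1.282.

n = 37 per group

Cohen's d = |M₁ − M₂| / SD_pooled = |13.8 − 17.6| / 5.0 = 3.8 / 5.0 = 0.760.
For two independent groups with equal n: n = 2·((z_{α/2} + z_β) / d)².
z_{α/2} + z_β = 1.960 + 1.282 = 3.242.
n = 2 × (3.242 / 0.760)² = 2 × 4.266² = 2 × 18.20 = 36.4.
Round up to the next whole participant.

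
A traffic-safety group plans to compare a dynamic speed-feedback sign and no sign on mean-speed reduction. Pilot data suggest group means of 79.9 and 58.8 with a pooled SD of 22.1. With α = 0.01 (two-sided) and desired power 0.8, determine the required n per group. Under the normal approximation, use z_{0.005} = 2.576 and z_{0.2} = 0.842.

Cohen's d = |M₁ − M₂| / SD_pooled = |79.9 − 58.8| / 22.1 = 21.1 / 22.1 = 0.955.
For two independent groups with equal n: n = 2·((z_{α/2} + z_β) / d)².
z_{α/2} + z_β = 2.576 + 0.842 = 3.418.
n = 2 × (3.418 / 0.955)² = 2 × 3.579² = 2 × 12.81 = 25.6.
Round up to the next whole participant.

n = 26 per group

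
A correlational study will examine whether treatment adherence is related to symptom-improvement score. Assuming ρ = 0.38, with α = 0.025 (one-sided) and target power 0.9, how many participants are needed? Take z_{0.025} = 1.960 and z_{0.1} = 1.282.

Fisher's z: C = ½·ln((1+r)/(1−r)) = ½·ln(2.2258) = 0.4001.
n = ((z_{α} + z_β)/C)² + 3.
(1.960 + 1.282) / 0.4001 = 3.242 / 0.4001 = 8.103.
n = 8.103² + 3 = 65.66 + 3 = 68.7.
Round up.

n = 69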